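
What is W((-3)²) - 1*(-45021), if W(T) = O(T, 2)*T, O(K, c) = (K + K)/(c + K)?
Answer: 495393/11 ≈ 45036.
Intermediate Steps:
O(K, c) = 2*K/(K + c) (O(K, c) = (2*K)/(K + c) = 2*K/(K + c))
W(T) = 2*T²/(2 + T) (W(T) = (2*T/(T + 2))*T = (2*T/(2 + T))*T = 2*T²/(2 + T))
W((-3)²) - 1*(-45021) = 2*((-3)²)²/(2 + (-3)²) - 1*(-45021) = 2*9²/(2 + 9) + 45021 = 2*81/11 + 45021 = 2*81*(1/11) + 45021 = 162/11 + 45021 = 495393/11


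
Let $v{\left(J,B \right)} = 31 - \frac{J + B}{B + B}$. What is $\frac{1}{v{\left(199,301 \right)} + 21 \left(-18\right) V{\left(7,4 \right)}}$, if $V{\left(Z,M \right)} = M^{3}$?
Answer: $- \frac{301}{7272711} \approx -4.1388 \cdot 10^{-5}$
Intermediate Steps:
$v{\left(J,B \right)} = 31 - \frac{B + J}{2 B}$
$\frac{1}{v{\left(199,301 \right)} + 21 \left(-18\right) V{\left(7,4 \right)}} = \frac{1}{\frac{\left(-1\right) 199 + 61 \cdot 301}{2 \cdot 301} + 21 \left(-18\right) 4^{3}} = \frac{1}{\frac{1}{2} \cdot \frac{1}{301} \left(-199 + 18361\right) - 24192} = \frac{1}{\frac{1}{2} \cdot \frac{1}{301} \cdot 18162 - 24192} = \frac{1}{\frac{9081}{301} - 24192} = \frac{1}{- \frac{7272711}{301}} = - \frac{301}{7272711}$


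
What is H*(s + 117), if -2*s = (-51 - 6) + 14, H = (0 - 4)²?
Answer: 2216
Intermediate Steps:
H = 16 (H = (-4)² = 16)
s = 43/2 (s = -((-51 - 6) + 14)/2 = -(-57 + 14)/2 = -½*(-43) = 43/2 ≈ 21.500)
H*(s + 117) = 16*(43/2 + 117) = 16*(277/2) = 2216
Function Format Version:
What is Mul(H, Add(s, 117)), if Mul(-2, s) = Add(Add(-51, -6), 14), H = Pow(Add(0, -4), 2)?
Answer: 2216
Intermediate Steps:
H = 16 (H = Pow(-4, 2) = 16)
s = Rational(43, 2) (s = Mul(Rational(-1, 2), Add(Add(-51, -6), 14)) = Mul(Rational(-1, 2), Add(-57, 14)) = Mul(Rational(-1, 2), -43) = Rational(43, 2) ≈ 21.500)
Mul(H, Add(s, 117)) = Mul(16, Add(Rational(43, 2), 117)) = Mul(16, Rational(277, 2)) = 2216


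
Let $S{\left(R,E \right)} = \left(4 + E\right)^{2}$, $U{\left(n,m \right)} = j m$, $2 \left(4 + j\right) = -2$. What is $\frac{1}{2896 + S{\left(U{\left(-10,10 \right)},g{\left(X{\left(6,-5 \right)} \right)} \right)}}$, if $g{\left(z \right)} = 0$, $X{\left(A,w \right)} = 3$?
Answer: $\frac{1}{2912} \approx 0.00034341$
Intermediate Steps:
$j = -5$ ($j = -4 + \frac{1}{2} \left(-2\right) = -4 - 1 = -5$)
$U{\left(n,m \right)} = - 5 m$
$\frac{1}{2896 + S{\left(U{\left(-10,10 \right)},g{\left(X{\left(6,-5 \right)} \right)} \right)}} = \frac{1}{2896 + \left(4 + 0\right)^{2}} = \frac{1}{2896 + 4^{2}} = \frac{1}{2896 + 16} = \frac{1}{2912}$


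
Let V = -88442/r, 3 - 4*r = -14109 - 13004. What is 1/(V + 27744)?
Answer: 6779/187988134 ≈ 3.6061e-5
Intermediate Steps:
r = 6779 (r = ¾ - (-14109 - 13004)/4 = ¾ - ¼*(-27113) = ¾ + 27113/4 = 6779)
V = -88442/6779 ≈ -13.046
1/(V + 27744) = 1/(-88442/6779 + 27744) = 1/(187988134/6779) = 6779/187988134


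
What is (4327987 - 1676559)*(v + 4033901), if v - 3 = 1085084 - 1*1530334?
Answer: 9515057697912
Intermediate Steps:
v = -445247 (v = 3 + (1085084 - 1*1530334) = 3 + (1085084 - 1530334) = 3 - 445250 = -445247)
(4327987 - 1676559)*(v + 4033901) = (4327987 - 1676559)*(-445247 + 4033901) = 2651428*3588654 = 9515057697912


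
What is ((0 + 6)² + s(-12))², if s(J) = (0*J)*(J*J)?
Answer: 1296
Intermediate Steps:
s(J) = 0 (s(J) = 0*J² = 0)
((0 + 6)² + s(-12))² = ((0 + 6)² + 0)² = (6² + 0)² = (36 + 0)² = 36² = 1296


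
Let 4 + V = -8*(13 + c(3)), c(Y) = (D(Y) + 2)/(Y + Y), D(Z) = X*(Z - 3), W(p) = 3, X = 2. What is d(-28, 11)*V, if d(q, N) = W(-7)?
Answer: -332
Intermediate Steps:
D(Z) = -6 + 2*Z (D(Z) = 2*(Z - 3) = 2*(-3 + Z) = -6 + 2*Z)
c(Y) = (-4 + 2*Y)/(2*Y) (c(Y) = ((-6 + 2*Y) + 2)/(Y + Y) = (-4 + 2*Y)/((2*Y)) = (-4 + 2*Y)*(1/(2*Y)) = (-4 + 2*Y)/(2*Y))
d(q, N) = 3
V = -332/3 (V = -4 - 8*(13 + (-2 + 3)/3) = -4 - 8*(13 + (⅓)*1) = -4 - 8*(13 + ⅓) = -4 - 8*40/3 = -4 - 320/3 = -332/3 ≈ -110.67)
d(-28, 11)*V = 3*(-332/3) = -332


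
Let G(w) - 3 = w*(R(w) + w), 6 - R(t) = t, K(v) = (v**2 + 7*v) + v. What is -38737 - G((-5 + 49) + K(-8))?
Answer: -39004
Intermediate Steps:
K(v) = v**2 + 8*v
R(t) = 6 - t
G(w) = 3 + 6*w (G(w) = 3 + w*((6 - w) + w) = 3 + w*6 = 3 + 6*w)
-38737 - G((-5 + 49) + K(-8)) = -38737 - (3 + 6*((-5 + 49) - 8*(8 - 8))) = -38737 - (3 + 6*(44 - 8*0)) = -38737 - (3 + 6*(44 + 0)) = -38737 - (3 + 6*44) = -38737 - (3 + 264) = -38737 - 1*267 = -38737 - 267 = -39004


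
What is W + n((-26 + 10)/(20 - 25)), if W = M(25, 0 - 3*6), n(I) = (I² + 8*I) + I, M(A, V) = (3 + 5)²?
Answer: 2576/25 ≈ 103.04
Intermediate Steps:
M(A, V) = 64 (M(A, V) = 8² = 64)
n(I) = I² + 9*I
W = 64
W + n((-26 + 10)/(20 - 25)) = 64 + ((-26 + 10)/(20 - 25))*(9 + (-26 + 10)/(20 - 25)) = 64 + (-16/(-5))*(9 - 16/(-5)) = 64 + (-16*(-⅕))*(9 - 16*(-⅕)) = 64 + 16*(9 + 16/5)/5 = 64 + (16/5)*(61/5) = 64 + 976/25 = 2576/25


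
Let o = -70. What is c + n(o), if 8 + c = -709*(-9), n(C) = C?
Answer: 6303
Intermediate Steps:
c = 6373 (c = -8 - 709*(-9) = -8 + 6381 = 6373)
c + n(o) = 6373 - 70 = 6303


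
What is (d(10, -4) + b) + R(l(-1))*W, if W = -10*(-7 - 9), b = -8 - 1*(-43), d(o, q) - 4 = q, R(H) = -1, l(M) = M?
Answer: -125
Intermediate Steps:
d(o, q) = 4 + q
b = 35 (b = -8 + 43 = 35)
W = 160 (W = -10*(-16) = 160)
(d(10, -4) + b) + R(l(-1))*W = ((4 - 4) + 35) - 1*160 = (0 + 35) - 160 = 35 - 160 = -125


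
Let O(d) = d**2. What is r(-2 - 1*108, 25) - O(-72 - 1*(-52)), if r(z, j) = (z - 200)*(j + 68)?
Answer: -29230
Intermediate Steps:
r(z, j) = (-200 + z)*(68 + j)
r(-2 - 1*108, 25) - O(-72 - 1*(-52)) = (-13600 - 200*25 + 68*(-2 - 1*108) + 25*(-2 - 1*108)) - (-72 - 1*(-52))**2 = (-13600 - 5000 + 68*(-2 - 108) + 25*(-2 - 108)) - (-72 + 52)**2 = (-13600 - 5000 + 68*(-110) + 25*(-110)) - 1*(-20)**2 = (-13600 - 5000 - 7480 - 2750) - 1*400 = -28830 - 400 = -29230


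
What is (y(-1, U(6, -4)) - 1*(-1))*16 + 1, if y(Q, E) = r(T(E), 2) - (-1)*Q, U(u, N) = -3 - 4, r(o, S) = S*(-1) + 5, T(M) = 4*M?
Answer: 49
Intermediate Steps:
r(o, S) = 5 - S (r(o, S) = -S + 5 = 5 - S)
U(u, N) = -7
y(Q, E) = 3 + Q (y(Q, E) = (5 - 1*2) - (-1)*Q = (5 - 2) + Q = 3 + Q)
(y(-1, U(6, -4)) - 1*(-1))*16 + 1 = ((3 - 1) - 1*(-1))*16 + 1 = (2 + 1)*16 + 1 = 3*16 + 1 = 48 + 1 = 49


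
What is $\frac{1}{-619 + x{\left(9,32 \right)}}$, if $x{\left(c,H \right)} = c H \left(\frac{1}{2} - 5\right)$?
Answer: $- \frac{1}{1915} \approx -0.00052219$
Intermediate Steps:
$x{\left(c,H \right)} = - \frac{9 H c}{2}$ ($x{\left(c,H \right)} = H c \left(\frac{1}{2} - 5\right) = H c \left(- \frac{9}{2}\right) = - \frac{9 H c}{2}$)
$\frac{1}{-619 + x{\left(9,32 \right)}} = \frac{1}{-619 - 144 \cdot 9} = \frac{1}{-619 - 1296} = \frac{1}{-1915} = - \frac{1}{1915}$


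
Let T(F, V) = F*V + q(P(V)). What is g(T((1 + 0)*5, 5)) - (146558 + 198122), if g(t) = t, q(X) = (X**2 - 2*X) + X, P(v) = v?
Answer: -344635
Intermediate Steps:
q(X) = X**2 - X
T(F, V) = F*V + V*(-1 + V)
g(T((1 + 0)*5, 5)) - (146558 + 198122) = 5*(-1 + (1 + 0)*5 + 5) - (146558 + 198122) = 5*(-1 + 1*5 + 5) - 1*344680 = 5*(-1 + 5 + 5) - 344680 = 5*9 - 344680 = 45 - 344680 = -344635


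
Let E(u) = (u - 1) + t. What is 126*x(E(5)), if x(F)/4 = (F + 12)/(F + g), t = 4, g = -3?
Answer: 2016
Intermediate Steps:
E(u) = 3 + u (E(u) = (u - 1) + 4 = (-1 + u) + 4 = 3 + u)
x(F) = 4*(12 + F)/(-3 + F) (x(F) = 4*((F + 12)/(F - 3)) = 4*((12 + F)/(-3 + F)) = 4*(12 + F)/(-3 + F))
126*x(E(5)) = 126*(4*(12 + (3 + 5))/(-3 + (3 + 5))) = 126*(4*(12 + 8)/(-3 + 8)) = 126*(4*20/5) = 126*(4*(⅕)*20) = 126*16 = 2016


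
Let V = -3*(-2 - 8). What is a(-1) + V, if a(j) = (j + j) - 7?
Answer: 21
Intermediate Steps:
a(j) = -7 + 2*j (a(j) = 2*j - 7 = -7 + 2*j)
V = 30 (V = -3*(-10) = 30)
a(-1) + V = (-7 + 2*(-1)) + 30 = (-7 - 2) + 30 = -9 + 30 = 21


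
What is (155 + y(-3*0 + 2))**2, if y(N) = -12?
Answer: 20449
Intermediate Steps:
(155 + y(-3*0 + 2))**2 = (155 - 12)**2 = 143**2 = 20449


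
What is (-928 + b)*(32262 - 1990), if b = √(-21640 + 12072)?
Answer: -28092416 + 121088*I*√598 ≈ -2.8092e+7 + 2.9611e+6*I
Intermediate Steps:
b = 4*I*√598 (b = √(-9568) = 4*I*√598 ≈ 97.816*I)
(-928 + b)*(32262 - 1990) = (-928 + 4*I*√598)*(32262 - 1990) = (-928 + 4*I*√598)*30272 = -28092416 + 121088*I*√598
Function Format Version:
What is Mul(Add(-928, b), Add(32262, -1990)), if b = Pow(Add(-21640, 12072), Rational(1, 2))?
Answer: Add(-28092416, Mul(121088, I, Pow(598, Rational(1, 2)))) ≈ Add(-2.8092e+7, Mul(2.9611e+6, I))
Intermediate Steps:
b = Mul(4, I, Pow(598, Rational(1, 2))) (b = Pow(-9568, Rational(1, 2)) = Mul(4, I, Pow(598, Rational(1, 2))) ≈ Mul(97.816, I))
Mul(Add(-928, b), Add(32262, -1990)) = Mul(Add(-928, Mul(4, I, Pow(598, Rational(1, 2)))), Add(32262, -1990)) = Mul(Add(-928, Mul(4, I, Pow(598, Rational(1, 2)))), 30272) = Add(-28092416, Mul(121088, I, Pow(598, Rational(1, 2))))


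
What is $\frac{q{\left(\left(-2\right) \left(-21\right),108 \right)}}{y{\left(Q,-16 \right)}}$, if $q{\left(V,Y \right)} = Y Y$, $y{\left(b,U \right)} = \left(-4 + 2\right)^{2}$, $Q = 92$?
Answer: $2916$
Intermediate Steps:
$y{\left(b,U \right)} = 4$ ($y{\left(b,U \right)} = \left(-2\right)^{2} = 4$)
$q{\left(V,Y \right)} = Y^{2}$
$\frac{q{\left(\left(-2\right) \left(-21\right),108 \right)}}{y{\left(Q,-16 \right)}} = \frac{108^{2}}{4} = 11664 \cdot \frac{1}{4} = 2916$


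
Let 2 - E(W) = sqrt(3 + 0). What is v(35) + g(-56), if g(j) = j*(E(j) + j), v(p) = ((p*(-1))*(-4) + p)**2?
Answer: 33649 + 56*sqrt(3) ≈ 33746.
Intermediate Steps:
E(W) = 2 - sqrt(3) (E(W) = 2 - sqrt(3 + 0) = 2 - sqrt(3))
v(p) = 25*p**2 (v(p) = (-p*(-4) + p)**2 = (4*p + p)**2 = (5*p)**2 = 25*p**2)
g(j) = j*(2 + j - sqrt(3)) (g(j) = j*((2 - sqrt(3)) + j) = j*(2 + j - sqrt(3)))
v(35) + g(-56) = 25*35**2 - 56*(2 - 56 - sqrt(3)) = 25*1225 - 56*(-54 - sqrt(3)) = 30625 + (3024 + 56*sqrt(3)) = 33649 + 56*sqrt(3)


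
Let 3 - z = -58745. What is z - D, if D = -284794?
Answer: 343542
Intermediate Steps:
z = 58748 (z = 3 - 1*(-58745) = 3 + 58745 = 58748)
z - D = 58748 - 1*(-284794) = 58748 + 284794 = 343542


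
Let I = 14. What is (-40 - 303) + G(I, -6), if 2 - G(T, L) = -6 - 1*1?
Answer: -334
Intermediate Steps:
G(T, L) = 9 (G(T, L) = 2 - (-6 - 1*1) = 2 - (-6 - 1) = 2 - 1*(-7) = 2 + 7 = 9)
(-40 - 303) + G(I, -6) = (-40 - 303) + 9 = -343 + 9 = -334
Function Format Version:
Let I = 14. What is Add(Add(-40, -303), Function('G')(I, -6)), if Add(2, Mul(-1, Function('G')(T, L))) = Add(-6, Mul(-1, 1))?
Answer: -334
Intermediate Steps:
Function('G')(T, L) = 9 (Function('G')(T, L) = Add(2, Mul(-1, Add(-6, Mul(-1, 1)))) = Add(2, Mul(-1, Add(-6, -1))) = Add(2, Mul(-1, -7)) = Add(2, 7) = 9)
Add(Add(-40, -303), Function('G')(I, -6)) = Add(Add(-40, -303), 9) = Add(-343, 9) = -334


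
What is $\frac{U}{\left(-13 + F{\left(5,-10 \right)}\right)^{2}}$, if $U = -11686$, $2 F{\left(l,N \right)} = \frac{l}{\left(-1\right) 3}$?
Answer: $- \frac{420696}{6889} \approx -61.068$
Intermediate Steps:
$F{\left(l,N \right)} = - \frac{l}{6}$ ($F{\left(l,N \right)} = \frac{l \frac{1}{\left(-1\right) 3}}{2} = \frac{l \frac{1}{-3}}{2} = \frac{l \left(- \frac{1}{3}\right)}{2} = \frac{\left(- \frac{1}{3}\right) l}{2} = - \frac{l}{6}$)
$\frac{U}{\left(-13 + F{\left(5,-10 \right)}\right)^{2}} = - \frac{11686}{\left(-13 - \frac{5}{6}\right)^{2}} = - \frac{11686}{\left(- \frac{83}{6}\right)^{2}} = - \frac{11686}{\frac{6889}{36}} = \left(-11686\right) \frac{36}{6889} = - \frac{420696}{6889}$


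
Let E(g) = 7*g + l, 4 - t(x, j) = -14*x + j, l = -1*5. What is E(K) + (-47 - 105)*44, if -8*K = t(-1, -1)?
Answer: -53481/8 ≈ -6685.1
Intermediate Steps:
l = -5
t(x, j) = 4 - j + 14*x (t(x, j) = 4 - (-14*x + j) = 4 - (j - 14*x) = 4 + (-j + 14*x) = 4 - j + 14*x)
K = 9/8 (K = -(4 - 1*(-1) + 14*(-1))/8 = -(4 + 1 - 14)/8 = -⅛*(-9) = 9/8 ≈ 1.1250)
E(g) = -5 + 7*g (E(g) = 7*g - 5 = -5 + 7*g)
E(K) + (-47 - 105)*44 = (-5 + 7*(9/8)) + (-47 - 105)*44 = (-5 + 63/8) - 152*44 = 23/8 - 6688 = -53481/8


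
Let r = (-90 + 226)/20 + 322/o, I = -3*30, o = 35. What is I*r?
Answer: -1440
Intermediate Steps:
I = -90
r = 16 (r = (-90 + 226)/20 + 322/35 = 136*(1/20) + 322*(1/35) = 34/5 + 46/5 = 16)
I*r = -90*16 = -1440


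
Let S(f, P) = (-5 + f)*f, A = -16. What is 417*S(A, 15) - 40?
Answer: 140072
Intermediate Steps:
S(f, P) = f*(-5 + f)
417*S(A, 15) - 40 = 417*(-16*(-5 - 16)) - 40 = 417*(-16*(-21)) - 40 = 417*336 - 40 = 140112 - 40 = 140072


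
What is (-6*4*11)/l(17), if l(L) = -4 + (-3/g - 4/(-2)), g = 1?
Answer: 264/5 ≈ 52.800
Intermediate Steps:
l(L) = -5 (l(L) = -4 + (-3/1 - 4/(-2)) = -4 + (-3*1 - 4*(-1/2)) = -4 + (-3 + 2) = -4 - 1 = -5)
(-6*4*11)/l(17) = (-6*4*11)/(-5) = -24*11*(-1/5) = -264*(-1/5) = 264/5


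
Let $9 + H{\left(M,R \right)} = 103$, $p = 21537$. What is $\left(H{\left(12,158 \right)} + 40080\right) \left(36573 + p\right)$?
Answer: $2334511140$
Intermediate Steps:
$H{\left(M,R \right)} = 94$ ($H{\left(M,R \right)} = -9 + 103 = 94$)
$\left(H{\left(12,158 \right)} + 40080\right) \left(36573 + p\right) = \left(94 + 40080\right) \left(36573 + 21537\right) = 40174 \cdot 58110 = 2334511140$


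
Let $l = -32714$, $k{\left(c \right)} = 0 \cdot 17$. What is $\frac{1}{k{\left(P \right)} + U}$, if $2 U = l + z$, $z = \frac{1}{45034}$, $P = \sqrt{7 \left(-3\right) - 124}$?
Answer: $- \frac{90068}{1473242275} \approx -6.1136 \cdot 10^{-5}$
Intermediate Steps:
$P = i \sqrt{145}$ ($P = \sqrt{-21 - 124} = \sqrt{-145} = i \sqrt{145} \approx 12.042 i$)
$k{\left(c \right)} = 0$
$z = \frac{1}{45034} \approx 2.2205 \cdot 10^{-5}$
$U = - \frac{1473242275}{90068}$ ($U = \frac{-32714 + \frac{1}{45034}}{2} = \frac{1}{2} \left(- \frac{1473242275}{45034}\right) = - \frac{1473242275}{90068} \approx -16357.0$)
$\frac{1}{k{\left(P \right)} + U} = \frac{1}{0 - \frac{1473242275}{90068}} = \frac{1}{- \frac{1473242275}{90068}} = - \frac{90068}{1473242275}$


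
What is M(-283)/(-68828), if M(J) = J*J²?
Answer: 22665187/68828 ≈ 329.30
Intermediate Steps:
M(J) = J³
M(-283)/(-68828) = (-283)³/(-68828) = -22665187*(-1/68828) = 22665187/68828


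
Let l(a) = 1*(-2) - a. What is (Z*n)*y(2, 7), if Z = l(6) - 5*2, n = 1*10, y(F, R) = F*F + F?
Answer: -1080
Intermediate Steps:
y(F, R) = F + F² (y(F, R) = F² + F = F + F²)
l(a) = -2 - a
n = 10
Z = -18 (Z = (-2 - 1*6) - 5*2 = (-2 - 6) - 10 = -8 - 10 = -18)
(Z*n)*y(2, 7) = (-18*10)*(2*(1 + 2)) = -360*3 = -180*6 = -1080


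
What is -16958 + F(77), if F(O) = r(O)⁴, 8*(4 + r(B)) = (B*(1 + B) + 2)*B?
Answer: 11178987763023433283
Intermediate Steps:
r(B) = -4 + B*(2 + B*(1 + B))/8 (r(B) = -4 + ((B*(1 + B) + 2)*B)/8 = -4 + ((2 + B*(1 + B))*B)/8 = -4 + (B*(2 + B*(1 + B)))/8 = -4 + B*(2 + B*(1 + B))/8)
F(O) = (-4 + O/4 + O²/8 + O³/8)⁴
-16958 + F(77) = -16958 + (-32 + 77² + 77³ + 2*77)⁴/4096 = -16958 + (-32 + 5929 + 456533 + 154)⁴/4096 = -16958 + (1/4096)*462584⁴ = -16958 + (1/4096)*45789133877344052187136 = -16958 + 11178987763023450241 = 11178987763023433283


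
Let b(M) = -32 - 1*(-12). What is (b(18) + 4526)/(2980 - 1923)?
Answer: 4506/1057 ≈ 4.2630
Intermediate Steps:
b(M) = -20 (b(M) = -32 + 12 = -20)
(b(18) + 4526)/(2980 - 1923) = (-20 + 4526)/(2980 - 1923) = 4506/1057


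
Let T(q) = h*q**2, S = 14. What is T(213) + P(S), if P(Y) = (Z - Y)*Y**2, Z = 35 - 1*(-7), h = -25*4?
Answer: -4531412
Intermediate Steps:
h = -100
T(q) = -100*q**2
Z = 42 (Z = 35 + 7 = 42)
P(Y) = Y**2*(42 - Y) (P(Y) = (42 - Y)*Y**2 = Y**2*(42 - Y))
T(213) + P(S) = -100*213**2 + 14**2*(42 - 1*14) = -100*45369 + 196*(42 - 14) = -4536900 + 196*28 = -4536900 + 5488 = -4531412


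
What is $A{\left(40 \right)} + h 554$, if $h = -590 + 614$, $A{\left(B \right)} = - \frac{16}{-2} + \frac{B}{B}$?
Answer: $13305$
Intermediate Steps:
$A{\left(B \right)} = 9$ ($A{\left(B \right)} = \left(-16\right) \left(- \frac{1}{2}\right) + 1 = 8 + 1 = 9$)
$h = 24$
$A{\left(40 \right)} + h 554 = 9 + 24 \cdot 554 = 9 + 13296 = 13305$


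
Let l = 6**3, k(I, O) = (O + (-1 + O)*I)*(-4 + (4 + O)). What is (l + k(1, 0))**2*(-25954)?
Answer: -1210909824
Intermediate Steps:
k(I, O) = O*(O + I*(-1 + O)) (k(I, O) = (O + I*(-1 + O))*O = O*(O + I*(-1 + O)))
l = 216
(l + k(1, 0))**2*(-25954) = (216 + 0*(0 - 1*1 + 1*0))**2*(-25954) = (216 + 0*(0 - 1 + 0))**2*(-25954) = (216 + 0*(-1))**2*(-25954) = (216 + 0)**2*(-25954) = 216**2*(-25954) = 46656*(-25954) = -1210909824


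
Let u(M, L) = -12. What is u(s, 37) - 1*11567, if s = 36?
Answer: -11579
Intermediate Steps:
u(s, 37) - 1*11567 = -12 - 1*11567 = -12 - 11567 = -11579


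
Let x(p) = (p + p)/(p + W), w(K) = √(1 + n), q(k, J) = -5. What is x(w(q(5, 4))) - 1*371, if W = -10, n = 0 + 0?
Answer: -3341/9 ≈ -371.22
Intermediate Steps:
n = 0
w(K) = 1 (w(K) = √(1 + 0) = √1 = 1)
x(p) = 2*p/(-10 + p) (x(p) = (p + p)/(p - 10) = (2*p)/(-10 + p) = 2*p/(-10 + p))
x(w(q(5, 4))) - 1*371 = 2*1/(-10 + 1) - 1*371 = 2*1/(-9) - 371 = 2*1*(-⅑) - 371 = -2/9 - 371 = -3341/9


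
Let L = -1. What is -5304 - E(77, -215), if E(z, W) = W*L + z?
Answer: -5596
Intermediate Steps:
E(z, W) = z - W (E(z, W) = W*(-1) + z = -W + z = z - W)
-5304 - E(77, -215) = -5304 - (77 - 1*(-215)) = -5304 - (77 + 215) = -5304 - 1*292 = -5304 - 292 = -5596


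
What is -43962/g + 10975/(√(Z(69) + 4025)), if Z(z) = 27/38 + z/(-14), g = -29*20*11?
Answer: 21981/3190 + 10975*√17780903/267382 ≈ 179.97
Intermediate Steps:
g = -6380 (g = -580*11 = -6380)
Z(z) = 27/38 - z/14 (Z(z) = 27*(1/38) + z*(-1/14) = 27/38 - z/14)
-43962/g + 10975/(√(Z(69) + 4025)) = -43962/(-6380) + 10975/(√((27/38 - 1/14*69) + 4025)) = -43962*(-1/6380) + 10975/(√((27/38 - 69/14) + 4025)) = 21981/3190 + 10975/(√(-561/133 + 4025)) = 21981/3190 + 10975/(√(534764/133)) = 21981/3190 + 10975/((2*√17780903/133)) = 21981/3190 + 10975*(√17780903/267382) = 21981/3190 + 10975*√17780903/267382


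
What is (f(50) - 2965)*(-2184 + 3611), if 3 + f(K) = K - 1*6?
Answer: -4172548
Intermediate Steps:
f(K) = -9 + K (f(K) = -3 + (K - 1*6) = -3 + (K - 6) = -3 + (-6 + K) = -9 + K)
(f(50) - 2965)*(-2184 + 3611) = ((-9 + 50) - 2965)*(-2184 + 3611) = (41 - 2965)*1427 = -2924*1427 = -4172548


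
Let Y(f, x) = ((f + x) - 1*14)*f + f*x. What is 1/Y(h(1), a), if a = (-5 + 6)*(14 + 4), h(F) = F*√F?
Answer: 1/23 ≈ 0.043478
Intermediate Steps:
h(F) = F^(3/2)
a = 18 (a = 1*18 = 18)
Y(f, x) = f*x + f*(-14 + f + x) (Y(f, x) = ((f + x) - 14)*f + f*x = (-14 + f + x)*f + f*x = f*(-14 + f + x) + f*x = f*x + f*(-14 + f + x))
1/Y(h(1), a) = 1/(1^(3/2)*(-14 + 1^(3/2) + 2*18)) = 1/(1*(-14 + 1 + 36)) = 1/(1*23) = 1/23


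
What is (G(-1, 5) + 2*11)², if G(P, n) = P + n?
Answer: 676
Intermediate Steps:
(G(-1, 5) + 2*11)² = ((-1 + 5) + 2*11)² = (4 + 22)² = 26² = 676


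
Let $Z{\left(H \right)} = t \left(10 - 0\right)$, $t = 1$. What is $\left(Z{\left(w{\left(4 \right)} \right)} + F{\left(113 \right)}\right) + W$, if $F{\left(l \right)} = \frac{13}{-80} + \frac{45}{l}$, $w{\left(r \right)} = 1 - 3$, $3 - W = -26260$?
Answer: $\frac{237510051}{9040} \approx 26273.0$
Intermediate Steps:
$W = 26263$ ($W = 3 - -26260 = 3 + 26260 = 26263$)
$w{\left(r \right)} = -2$
$Z{\left(H \right)} = 10$ ($Z{\left(H \right)} = 1 \left(10 - 0\right) = 1 \left(10 + 0\right) = 1 \cdot 10 = 10$)
$F{\left(l \right)} = - \frac{13}{80} + \frac{45}{l}$ ($F{\left(l \right)} = 13 \left(- \frac{1}{80}\right) + \frac{45}{l} = - \frac{13}{80} + \frac{45}{l}$)
$\left(Z{\left(w{\left(4 \right)} \right)} + F{\left(113 \right)}\right) + W = \left(10 - \left(\frac{13}{80} - \frac{45}{113}\right)\right) + 26263 = \left(10 + \left(- \frac{13}{80} + 45 \cdot \frac{1}{113}\right)\right) + 26263 = \left(10 + \left(- \frac{13}{80} + \frac{45}{113}\right)\right) + 26263 = \left(10 + \frac{2131}{9040}\right) + 26263 = \frac{92531}{9040} + 26263 = \frac{237510051}{9040}$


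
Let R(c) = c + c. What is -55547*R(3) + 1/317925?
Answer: -105958679849/317925 ≈ -3.3328e+5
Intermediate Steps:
R(c) = 2*c
-55547*R(3) + 1/317925 = -111094*3 + 1/317925 = -55547*6 + 1/317925 = -333282 + 1/317925 = -105958679849/317925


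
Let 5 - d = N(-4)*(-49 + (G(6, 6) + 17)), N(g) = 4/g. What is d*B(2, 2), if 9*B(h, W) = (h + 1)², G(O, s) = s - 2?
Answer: -23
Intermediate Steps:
G(O, s) = -2 + s
B(h, W) = (1 + h)²/9 (B(h, W) = (h + 1)²/9 = (1 + h)²/9)
d = -23 (d = 5 - 4/(-4)*(-49 + ((-2 + 6) + 17)) = 5 - 4*(-¼)*(-49 + (4 + 17)) = 5 - (-1)*(-49 + 21) = 5 - (-1)*(-28) = 5 - 1*28 = 5 - 28 = -23)
d*B(2, 2) = -23*(1 + 2)²/9 = -23*3²/9 = -23*9/9 = -23*1 = -23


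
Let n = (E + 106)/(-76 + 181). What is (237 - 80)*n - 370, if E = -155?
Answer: -6649/15 ≈ -443.27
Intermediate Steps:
n = -7/15 (n = (-155 + 106)/(-76 + 181) = -49/105 = -49*1/105 = -7/15 ≈ -0.46667)
(237 - 80)*n - 370 = (237 - 80)*(-7/15) - 370 = 157*(-7/15) - 370 = -1099/15 - 370 = -6649/15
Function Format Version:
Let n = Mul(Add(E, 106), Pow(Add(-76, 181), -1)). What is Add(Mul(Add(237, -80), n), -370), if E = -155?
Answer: Rational(-6649, 15) ≈ -443.27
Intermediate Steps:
n = Rational(-7, 15) (n = Mul(Add(-155, 106), Pow(Add(-76, 181), -1)) = Mul(-49, Pow(105, -1)) = Mul(-49, Rational(1, 105)) = Rational(-7, 15) ≈ -0.46667)
Add(Mul(Add(237, -80), n), -370) = Add(Mul(Add(237, -80), Rational(-7, 15)), -370) = Add(Mul(157, Rational(-7, 15)), -370) = Add(Rational(-1099, 15), -370) = Rational(-6649, 15)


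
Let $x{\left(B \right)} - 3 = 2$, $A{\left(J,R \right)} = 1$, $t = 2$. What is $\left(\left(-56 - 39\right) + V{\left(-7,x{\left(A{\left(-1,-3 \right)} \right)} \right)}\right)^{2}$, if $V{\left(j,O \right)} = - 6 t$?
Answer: $11449$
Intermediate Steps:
$x{\left(B \right)} = 5$ ($x{\left(B \right)} = 3 + 2 = 5$)
$V{\left(j,O \right)} = -12$ ($V{\left(j,O \right)} = \left(-6\right) 2 = -12$)
$\left(\left(-56 - 39\right) + V{\left(-7,x{\left(A{\left(-1,-3 \right)} \right)} \right)}\right)^{2} = \left(\left(-56 - 39\right) - 12\right)^{2} = \left(-95 - 12\right)^{2} = \left(-107\right)^{2} = 11449$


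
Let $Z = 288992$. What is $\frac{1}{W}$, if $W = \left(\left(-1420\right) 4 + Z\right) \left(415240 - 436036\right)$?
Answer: $- \frac{1}{5891756352} \approx -1.6973 \cdot 10^{-10}$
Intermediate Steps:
$W = -5891756352$ ($W = \left(\left(-1420\right) 4 + 288992\right) \left(415240 - 436036\right) = \left(-5680 + 288992\right) \left(-20796\right) = 283312 \left(-20796\right) = -5891756352$)
$\frac{1}{W} = \frac{1}{-5891756352} = - \frac{1}{5891756352}$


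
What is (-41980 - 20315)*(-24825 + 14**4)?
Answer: -846651345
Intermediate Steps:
(-41980 - 20315)*(-24825 + 14**4) = -62295*(-24825 + 38416) = -62295*13591 = -846651345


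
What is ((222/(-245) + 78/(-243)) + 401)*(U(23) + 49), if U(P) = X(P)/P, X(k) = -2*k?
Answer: 372874171/19845 ≈ 18789.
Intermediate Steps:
U(P) = -2 (U(P) = (-2*P)/P = -2)
((222/(-245) + 78/(-243)) + 401)*(U(23) + 49) = ((222/(-245) + 78/(-243)) + 401)*(-2 + 49) = ((222*(-1/245) + 78*(-1/243)) + 401)*47 = ((-222/245 - 26/81) + 401)*47 = (-24352/19845 + 401)*47 = (7933493/19845)*47 = 372874171/19845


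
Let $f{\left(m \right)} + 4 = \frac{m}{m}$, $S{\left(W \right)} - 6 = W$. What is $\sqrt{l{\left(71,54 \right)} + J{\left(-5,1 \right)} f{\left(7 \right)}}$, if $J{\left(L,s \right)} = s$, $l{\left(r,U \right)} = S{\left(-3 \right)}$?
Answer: $0$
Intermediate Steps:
$S{\left(W \right)} = 6 + W$
$l{\left(r,U \right)} = 3$ ($l{\left(r,U \right)} = 6 - 3 = 3$)
$f{\left(m \right)} = -3$ ($f{\left(m \right)} = -4 + \frac{m}{m} = -4 + 1 = -3$)
$\sqrt{l{\left(71,54 \right)} + J{\left(-5,1 \right)} f{\left(7 \right)}} = \sqrt{3 + 1 \left(-3\right)} = \sqrt{3 - 3} = \sqrt{0} = 0$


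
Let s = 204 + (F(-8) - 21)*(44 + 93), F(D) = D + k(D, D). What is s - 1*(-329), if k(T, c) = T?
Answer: -4536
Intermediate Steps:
F(D) = 2*D (F(D) = D + D = 2*D)
s = -4865 (s = 204 + (2*(-8) - 21)*(44 + 93) = 204 + (-16 - 21)*137 = 204 - 37*137 = 204 - 5069 = -4865)
s - 1*(-329) = -4865 - 1*(-329) = -4865 + 329 = -4536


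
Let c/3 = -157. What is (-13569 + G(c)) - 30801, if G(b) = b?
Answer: -44841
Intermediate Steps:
c = -471 (c = 3*(-157) = -471)
(-13569 + G(c)) - 30801 = (-13569 - 471) - 30801 = -14040 - 30801 = -44841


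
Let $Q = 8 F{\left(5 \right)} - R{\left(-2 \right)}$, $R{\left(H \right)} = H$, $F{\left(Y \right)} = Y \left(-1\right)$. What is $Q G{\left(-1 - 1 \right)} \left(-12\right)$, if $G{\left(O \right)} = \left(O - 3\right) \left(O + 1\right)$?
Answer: $2280$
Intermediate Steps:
$F{\left(Y \right)} = - Y$
$Q = -38$ ($Q = 8 \left(\left(-1\right) 5\right) - -2 = 8 \left(-5\right) + 2 = -40 + 2 = -38$)
$G{\left(O \right)} = \left(1 + O\right) \left(-3 + O\right)$ ($G{\left(O \right)} = \left(-3 + O\right) \left(1 + O\right) = \left(1 + O\right) \left(-3 + O\right)$)
$Q G{\left(-1 - 1 \right)} \left(-12\right) = - 38 \left(-3 + \left(-1 - 1\right)^{2} - 2 \left(-1 - 1\right)\right) \left(-12\right) = - 38 \left(-3 + \left(-2\right)^{2} - -4\right) \left(-12\right) = - 38 \left(-3 + 4 + 4\right) \left(-12\right) = \left(-38\right) 5 \left(-12\right) = \left(-190\right) \left(-12\right) = 2280$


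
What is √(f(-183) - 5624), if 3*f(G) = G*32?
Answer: 2*I*√1894 ≈ 87.04*I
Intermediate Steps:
f(G) = 32*G/3 (f(G) = (G*32)/3 = (32*G)/3 = 32*G/3)
√(f(-183) - 5624) = √((32/3)*(-183) - 5624) = √(-1952 - 5624) = √(-7576) = 2*I*√1894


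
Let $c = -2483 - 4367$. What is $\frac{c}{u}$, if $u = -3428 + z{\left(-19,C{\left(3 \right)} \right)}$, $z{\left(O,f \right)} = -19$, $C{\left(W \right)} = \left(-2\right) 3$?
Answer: $\frac{6850}{3447} \approx 1.9872$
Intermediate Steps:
$c = -6850$ ($c = -2483 - 4367 = -6850$)
$C{\left(W \right)} = -6$
$u = -3447$ ($u = -3428 - 19 = -3447$)
$\frac{c}{u} = - \frac{6850}{-3447} = \left(-6850\right) \left(- \frac{1}{3447}\right) = \frac{6850}{3447}$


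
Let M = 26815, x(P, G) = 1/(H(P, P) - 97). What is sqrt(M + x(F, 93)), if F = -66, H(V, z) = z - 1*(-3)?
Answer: 3*sqrt(4767110)/40 ≈ 163.75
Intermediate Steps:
H(V, z) = 3 + z (H(V, z) = z + 3 = 3 + z)
x(P, G) = 1/(-94 + P) (x(P, G) = 1/((3 + P) - 97) = 1/(-94 + P))
sqrt(M + x(F, 93)) = sqrt(26815 + 1/(-94 - 66)) = sqrt(26815 + 1/(-160)) = sqrt(26815 - 1/160) = sqrt(4290399/160) = 3*sqrt(4767110)/40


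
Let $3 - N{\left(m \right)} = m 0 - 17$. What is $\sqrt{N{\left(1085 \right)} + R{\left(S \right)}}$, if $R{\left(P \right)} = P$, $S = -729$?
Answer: $i \sqrt{709} \approx 26.627 i$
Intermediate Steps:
$N{\left(m \right)} = 20$ ($N{\left(m \right)} = 3 - \left(m 0 - 17\right) = 3 - \left(0 - 17\right) = 3 - -17 = 3 + 17 = 20$)
$\sqrt{N{\left(1085 \right)} + R{\left(S \right)}} = \sqrt{20 - 729} = \sqrt{-709} = i \sqrt{709}$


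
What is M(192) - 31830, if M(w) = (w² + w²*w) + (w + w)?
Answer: 7083306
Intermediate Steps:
M(w) = w² + w³ + 2*w (M(w) = (w² + w³) + 2*w = w² + w³ + 2*w)
M(192) - 31830 = 192*(2 + 192 + 192²) - 31830 = 192*(2 + 192 + 36864) - 31830 = 192*37058 - 31830 = 7115136 - 31830 = 7083306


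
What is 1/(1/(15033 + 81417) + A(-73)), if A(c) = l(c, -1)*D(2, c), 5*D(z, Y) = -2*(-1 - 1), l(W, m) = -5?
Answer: -96450/385799 ≈ -0.25000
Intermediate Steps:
D(z, Y) = ⅘ (D(z, Y) = (-2*(-1 - 1))/5 = (-2*(-2))/5 = (⅕)*4 = ⅘)
A(c) = -4 (A(c) = -5*⅘ = -4)
1/(1/(15033 + 81417) + A(-73)) = 1/(1/(15033 + 81417) - 4) = 1/(1/96450 - 4) = 1/(-385799/96450) = -96450/385799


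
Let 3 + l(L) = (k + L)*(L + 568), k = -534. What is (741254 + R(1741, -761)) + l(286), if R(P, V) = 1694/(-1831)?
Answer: 969437735/1831 ≈ 5.2946e+5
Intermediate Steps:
R(P, V) = -1694/1831 (R(P, V) = 1694*(-1/1831) = -1694/1831)
l(L) = -3 + (-534 + L)*(568 + L) (l(L) = -3 + (-534 + L)*(L + 568) = -3 + (-534 + L)*(568 + L))
(741254 + R(1741, -761)) + l(286) = (741254 - 1694/1831) + (-303315 + 286**2 + 34*286) = 1357234380/1831 + (-303315 + 81796 + 9724) = 1357234380/1831 - 211795 = 969437735/1831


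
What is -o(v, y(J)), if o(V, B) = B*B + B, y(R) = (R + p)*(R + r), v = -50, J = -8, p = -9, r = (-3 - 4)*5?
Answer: -535092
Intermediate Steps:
r = -35 (r = -7*5 = -35)
y(R) = (-35 + R)*(-9 + R) (y(R) = (R - 9)*(R - 35) = (-9 + R)*(-35 + R) = (-35 + R)*(-9 + R))
o(V, B) = B + B**2 (o(V, B) = B**2 + B = B + B**2)
-o(v, y(J)) = -(315 + (-8)**2 - 44*(-8))*(1 + (315 + (-8)**2 - 44*(-8))) = -(315 + 64 + 352)*(1 + (315 + 64 + 352)) = -731*(1 + 731) = -731*732 = -1*535092 = -535092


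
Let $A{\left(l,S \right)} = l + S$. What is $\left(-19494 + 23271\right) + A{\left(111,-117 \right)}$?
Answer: $3771$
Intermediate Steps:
$A{\left(l,S \right)} = S + l$
$\left(-19494 + 23271\right) + A{\left(111,-117 \right)} = \left(-19494 + 23271\right) + \left(-117 + 111\right) = 3777 - 6 = 3771$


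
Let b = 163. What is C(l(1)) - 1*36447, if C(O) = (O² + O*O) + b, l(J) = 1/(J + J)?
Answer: -72567/2 ≈ -36284.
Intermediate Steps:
l(J) = 1/(2*J)
C(O) = 163 + 2*O² (C(O) = (O² + O*O) + 163 = (O² + O²) + 163 = 2*O² + 163 = 163 + 2*O²)
C(l(1)) - 1*36447 = (163 + 2*((½)/1)²) - 1*36447 = (163 + 2*((½)*1)²) - 36447 = (163 + 2*(½)²) - 36447 = (163 + 2*(¼)) - 36447 = (163 + ½) - 36447 = 327/2 - 36447 = -72567/2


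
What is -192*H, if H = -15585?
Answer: 2992320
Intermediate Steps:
-192*H = -192*(-15585) = 2992320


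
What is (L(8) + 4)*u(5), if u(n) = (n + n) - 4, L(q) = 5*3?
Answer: 114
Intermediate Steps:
L(q) = 15
u(n) = -4 + 2*n (u(n) = 2*n - 4 = -4 + 2*n)
(L(8) + 4)*u(5) = (15 + 4)*(-4 + 2*5) = 19*(-4 + 10) = 19*6 = 114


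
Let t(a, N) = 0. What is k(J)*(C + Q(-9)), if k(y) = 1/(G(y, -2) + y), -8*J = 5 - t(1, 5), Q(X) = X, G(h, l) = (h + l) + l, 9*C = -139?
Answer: 880/189 ≈ 4.6561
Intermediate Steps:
C = -139/9 (C = (⅑)*(-139) = -139/9 ≈ -15.444)
G(h, l) = h + 2*l
J = -5/8 (J = -(5 - 1*0)/8 = -(5 + 0)/8 = -⅛*5 = -5/8 ≈ -0.62500)
k(y) = 1/(-4 + 2*y) (k(y) = 1/((y + 2*(-2)) + y) = 1/((y - 4) + y) = 1/((-4 + y) + y) = 1/(-4 + 2*y))
k(J)*(C + Q(-9)) = (1/(2*(-2 - 5/8)))*(-139/9 - 9) = (1/(2*(-21/8)))*(-220/9) = ((½)*(-8/21))*(-220/9) = -4/21*(-220/9) = 880/189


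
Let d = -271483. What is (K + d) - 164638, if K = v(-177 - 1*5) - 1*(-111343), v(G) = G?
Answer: -324960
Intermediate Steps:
K = 111161 (K = (-177 - 1*5) - 1*(-111343) = (-177 - 5) + 111343 = -182 + 111343 = 111161)
(K + d) - 164638 = (111161 - 271483) - 164638 = -160322 - 164638 = -324960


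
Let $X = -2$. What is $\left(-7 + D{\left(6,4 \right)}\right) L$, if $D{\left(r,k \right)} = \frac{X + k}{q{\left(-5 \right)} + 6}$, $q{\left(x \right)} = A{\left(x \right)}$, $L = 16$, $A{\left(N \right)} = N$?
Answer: $-80$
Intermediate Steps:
$q{\left(x \right)} = x$
$D{\left(r,k \right)} = -2 + k$ ($D{\left(r,k \right)} = \frac{-2 + k}{-5 + 6} = \frac{-2 + k}{1} = \left(-2 + k\right) 1 = -2 + k$)
$\left(-7 + D{\left(6,4 \right)}\right) L = \left(-7 + \left(-2 + 4\right)\right) 16 = \left(-7 + 2\right) 16 = \left(-5\right) 16 = -80$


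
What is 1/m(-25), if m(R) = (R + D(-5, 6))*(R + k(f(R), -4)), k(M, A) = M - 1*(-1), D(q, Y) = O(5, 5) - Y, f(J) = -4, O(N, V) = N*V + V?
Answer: 1/28 ≈ 0.035714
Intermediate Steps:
O(N, V) = V + N*V
D(q, Y) = 30 - Y (D(q, Y) = 5*(1 + 5) - Y = 5*6 - Y = 30 - Y)
k(M, A) = 1 + M (k(M, A) = M + 1 = 1 + M)
m(R) = (-3 + R)*(24 + R) (m(R) = (R + (30 - 1*6))*(R + (1 - 4)) = (R + (30 - 6))*(R - 3) = (R + 24)*(-3 + R) = (24 + R)*(-3 + R) = (-3 + R)*(24 + R))
1/m(-25) = 1/(-72 + (-25)² + 21*(-25)) = 1/(-72 + 625 - 525) = 1/28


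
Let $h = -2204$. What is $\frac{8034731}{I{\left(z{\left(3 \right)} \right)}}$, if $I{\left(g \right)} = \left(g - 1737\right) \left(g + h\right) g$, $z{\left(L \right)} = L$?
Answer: $\frac{8034731}{11449602} \approx 0.70175$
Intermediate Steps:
$I{\left(g \right)} = g \left(-2204 + g\right) \left(-1737 + g\right)$ ($I{\left(g \right)} = \left(g - 1737\right) \left(g - 2204\right) g = \left(-1737 + g\right) \left(-2204 + g\right) g = \left(-2204 + g\right) \left(-1737 + g\right) g = g \left(-2204 + g\right) \left(-1737 + g\right)$)
$\frac{8034731}{I{\left(z{\left(3 \right)} \right)}} = \frac{8034731}{3 \left(3828348 + 3^{2} - 11823\right)} = \frac{8034731}{3 \left(3828348 + 9 - 11823\right)} = \frac{8034731}{3 \cdot 3816534} = \frac{8034731}{11449602}$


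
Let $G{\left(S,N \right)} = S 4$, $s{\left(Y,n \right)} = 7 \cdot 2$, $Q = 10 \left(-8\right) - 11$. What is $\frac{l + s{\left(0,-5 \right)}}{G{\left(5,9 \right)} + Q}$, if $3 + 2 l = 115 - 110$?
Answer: $- \frac{15}{71} \approx -0.21127$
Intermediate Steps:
$l = 1$ ($l = - \frac{3}{2} + \frac{115 - 110}{2} = - \frac{3}{2} + \frac{1}{2} \cdot 5 = - \frac{3}{2} + \frac{5}{2} = 1$)
$Q = -91$ ($Q = -80 - 11 = -91$)
$s{\left(Y,n \right)} = 14$
$G{\left(S,N \right)} = 4 S$
$\frac{l + s{\left(0,-5 \right)}}{G{\left(5,9 \right)} + Q} = \frac{1 + 14}{4 \cdot 5 - 91} = \frac{15}{20 - 91} = \frac{15}{-71} = 15 \left(- \frac{1}{71}\right) = - \frac{15}{71}$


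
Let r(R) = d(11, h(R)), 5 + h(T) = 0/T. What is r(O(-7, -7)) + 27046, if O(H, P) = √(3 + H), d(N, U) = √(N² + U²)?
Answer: 27046 + √146 ≈ 27058.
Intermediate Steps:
h(T) = -5 (h(T) = -5 + 0/T = -5 + 0 = -5)
r(R) = √146 (r(R) = √(11² + (-5)²) = √(121 + 25) = √146)
r(O(-7, -7)) + 27046 = √146 + 27046 = 27046 + √146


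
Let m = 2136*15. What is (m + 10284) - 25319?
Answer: 17005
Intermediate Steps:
m = 32040
(m + 10284) - 25319 = (32040 + 10284) - 25319 = 42324 - 25319 = 17005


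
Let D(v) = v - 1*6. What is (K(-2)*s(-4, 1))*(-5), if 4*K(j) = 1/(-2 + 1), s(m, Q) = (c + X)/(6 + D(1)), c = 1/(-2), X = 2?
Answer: 15/8 ≈ 1.8750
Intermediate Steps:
D(v) = -6 + v (D(v) = v - 6 = -6 + v)
c = -½ ≈ -0.50000
s(m, Q) = 3/2 (s(m, Q) = (-½ + 2)/(6 + (-6 + 1)) = 3/(2*(6 - 5)) = (3/2)/1 = (3/2)*1 = 3/2)
K(j) = -¼ (K(j) = 1/(4*(-2 + 1)) = (¼)/(-1) = (¼)*(-1) = -¼)
(K(-2)*s(-4, 1))*(-5) = -¼*3/2*(-5) = -3/8*(-5) = 15/8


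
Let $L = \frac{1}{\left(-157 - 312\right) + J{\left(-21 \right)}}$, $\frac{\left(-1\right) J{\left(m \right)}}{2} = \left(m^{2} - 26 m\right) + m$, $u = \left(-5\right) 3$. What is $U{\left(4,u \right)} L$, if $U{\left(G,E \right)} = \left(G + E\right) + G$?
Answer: $\frac{1}{343} \approx 0.0029155$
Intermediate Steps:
$u = -15$
$J{\left(m \right)} = - 2 m^{2} + 50 m$ ($J{\left(m \right)} = - 2 \left(\left(m^{2} - 26 m\right) + m\right) = - 2 \left(m^{2} - 25 m\right) = - 2 m^{2} + 50 m$)
$U{\left(G,E \right)} = E + 2 G$ ($U{\left(G,E \right)} = \left(E + G\right) + G = E + 2 G$)
$L = - \frac{1}{2401}$ ($L = \frac{1}{\left(-157 - 312\right) + 2 \left(-21\right) \left(25 - -21\right)} = \frac{1}{\left(-157 - 312\right) + 2 \left(-21\right) \left(25 + 21\right)} = \frac{1}{-469 + 2 \left(-21\right) 46} = \frac{1}{-469 - 1932} = \frac{1}{-2401} = - \frac{1}{2401} \approx -0.00041649$)
$U{\left(4,u \right)} L = \left(-15 + 2 \cdot 4\right) \left(- \frac{1}{2401}\right) = \left(-15 + 8\right) \left(- \frac{1}{2401}\right) = \left(-7\right) \left(- \frac{1}{2401}\right) = \frac{1}{343}$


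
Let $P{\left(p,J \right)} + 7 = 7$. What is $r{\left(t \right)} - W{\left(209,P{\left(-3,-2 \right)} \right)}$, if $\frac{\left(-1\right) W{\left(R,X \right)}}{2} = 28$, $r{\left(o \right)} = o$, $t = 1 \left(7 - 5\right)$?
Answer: $58$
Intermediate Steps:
$P{\left(p,J \right)} = 0$ ($P{\left(p,J \right)} = -7 + 7 = 0$)
$t = 2$ ($t = 1 \cdot 2 = 2$)
$W{\left(R,X \right)} = -56$ ($W{\left(R,X \right)} = \left(-2\right) 28 = -56$)
$r{\left(t \right)} - W{\left(209,P{\left(-3,-2 \right)} \right)} = 2 - -56 = 2 + 56 = 58$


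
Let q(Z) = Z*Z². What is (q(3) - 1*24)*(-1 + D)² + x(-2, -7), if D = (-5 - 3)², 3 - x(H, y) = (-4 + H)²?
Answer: 11874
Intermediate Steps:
x(H, y) = 3 - (-4 + H)²
D = 64 (D = (-8)² = 64)
q(Z) = Z³
(q(3) - 1*24)*(-1 + D)² + x(-2, -7) = (3³ - 1*24)*(-1 + 64)² + (3 - (-4 - 2)²) = (27 - 24)*63² + (3 - 1*(-6)²) = 3*3969 + (3 - 1*36) = 11907 + (3 - 36) = 11907 - 33 = 11874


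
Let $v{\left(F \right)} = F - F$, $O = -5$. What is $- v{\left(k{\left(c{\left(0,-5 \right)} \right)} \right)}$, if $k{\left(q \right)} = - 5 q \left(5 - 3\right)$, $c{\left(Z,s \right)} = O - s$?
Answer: $0$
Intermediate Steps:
$c{\left(Z,s \right)} = -5 - s$
$k{\left(q \right)} = - 10 q$ ($k{\left(q \right)} = - 5 q 2 = - 10 q$)
$v{\left(F \right)} = 0$
$- v{\left(k{\left(c{\left(0,-5 \right)} \right)} \right)} = \left(-1\right) 0 = 0$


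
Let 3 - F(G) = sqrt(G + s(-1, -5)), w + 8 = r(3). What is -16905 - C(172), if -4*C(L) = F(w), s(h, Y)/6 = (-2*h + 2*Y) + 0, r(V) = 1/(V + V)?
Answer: -67617/4 - I*sqrt(2010)/24 ≈ -16904.0 - 1.868*I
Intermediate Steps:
r(V) = 1/(2*V)
w = -47/6 (w = -8 + (1/2)/3 = -8 + (1/2)*(1/3) = -8 + 1/6 = -47/6 ≈ -7.8333)
s(h, Y) = -12*h + 12*Y (s(h, Y) = 6*((-2*h + 2*Y) + 0) = 6*(-2*h + 2*Y) = -12*h + 12*Y)
F(G) = 3 - sqrt(-48 + G) (F(G) = 3 - sqrt(G + (-12*(-1) + 12*(-5))) = 3 - sqrt(G + (12 - 60)) = 3 - sqrt(G - 48) = 3 - sqrt(-48 + G))
C(L) = -3/4 + I*sqrt(2010)/24 (C(L) = -(3 - sqrt(-48 - 47/6))/4 = -(3 - sqrt(-335/6))/4 = -(3 - I*sqrt(2010)/6)/4 = -3/4 + I*sqrt(2010)/24)
-16905 - C(172) = -16905 - (-3/4 + I*sqrt(2010)/24) = -16905 + (3/4 - I*sqrt(2010)/24) = -67617/4 - I*sqrt(2010)/24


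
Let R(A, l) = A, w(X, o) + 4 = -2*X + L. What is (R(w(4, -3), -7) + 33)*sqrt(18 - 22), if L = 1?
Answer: 44*I ≈ 44.0*I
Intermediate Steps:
w(X, o) = -3 - 2*X (w(X, o) = -4 + (-2*X + 1) = -4 + (1 - 2*X) = -3 - 2*X)
(R(w(4, -3), -7) + 33)*sqrt(18 - 22) = ((-3 - 2*4) + 33)*sqrt(18 - 22) = ((-3 - 8) + 33)*sqrt(-4) = (-11 + 33)*(2*I) = 22*(2*I) = 44*I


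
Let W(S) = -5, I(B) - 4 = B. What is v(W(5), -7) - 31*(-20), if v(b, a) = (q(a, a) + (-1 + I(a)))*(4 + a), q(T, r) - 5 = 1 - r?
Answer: 593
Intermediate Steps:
I(B) = 4 + B
q(T, r) = 6 - r (q(T, r) = 5 + (1 - r) = 6 - r)
v(b, a) = 36 + 9*a (v(b, a) = ((6 - a) + (-1 + (4 + a)))*(4 + a) = ((6 - a) + (3 + a))*(4 + a) = 9*(4 + a) = 36 + 9*a)
v(W(5), -7) - 31*(-20) = (36 + 9*(-7)) - 31*(-20) = (36 - 63) + 620 = -27 + 620 = 593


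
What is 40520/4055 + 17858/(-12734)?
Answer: 44356749/5163637 ≈ 8.5902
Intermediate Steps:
40520/4055 + 17858/(-12734) = 40520*(1/4055) + 17858*(-1/12734) = 8104/811 - 8929/6367 = 44356749/5163637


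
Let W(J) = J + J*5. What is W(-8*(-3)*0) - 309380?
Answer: -309380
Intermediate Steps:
W(J) = 6*J (W(J) = J + 5*J = 6*J)
W(-8*(-3)*0) - 309380 = 6*(-8*(-3)*0) - 309380 = 6*(24*0) - 309380 = 6*0 - 309380 = 0 - 309380 = -309380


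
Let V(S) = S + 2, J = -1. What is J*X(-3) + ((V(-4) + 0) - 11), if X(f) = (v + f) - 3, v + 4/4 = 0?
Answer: -6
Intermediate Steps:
v = -1 (v = -1 + 0 = -1)
X(f) = -4 + f (X(f) = (-1 + f) - 3 = -4 + f)
V(S) = 2 + S
J*X(-3) + ((V(-4) + 0) - 11) = -(-4 - 3) + (((2 - 4) + 0) - 11) = -1*(-7) + ((-2 + 0) - 11) = 7 + (-2 - 11) = 7 - 13 = -6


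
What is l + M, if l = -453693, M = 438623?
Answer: -15070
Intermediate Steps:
l + M = -453693 + 438623 = -15070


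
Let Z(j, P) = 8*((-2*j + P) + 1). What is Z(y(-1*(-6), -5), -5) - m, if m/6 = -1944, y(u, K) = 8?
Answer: 11504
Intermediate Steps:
Z(j, P) = 8 - 16*j + 8*P (Z(j, P) = 8*((P - 2*j) + 1) = 8*(1 + P - 2*j) = 8 - 16*j + 8*P)
m = -11664 (m = 6*(-1944) = -11664)
Z(y(-1*(-6), -5), -5) - m = (8 - 16*8 + 8*(-5)) - 1*(-11664) = (8 - 128 - 40) + 11664 = -160 + 11664 = 11504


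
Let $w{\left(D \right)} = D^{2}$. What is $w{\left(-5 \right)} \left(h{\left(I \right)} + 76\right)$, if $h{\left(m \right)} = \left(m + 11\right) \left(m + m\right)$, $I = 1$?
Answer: $2500$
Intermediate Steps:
$h{\left(m \right)} = 2 m \left(11 + m\right)$ ($h{\left(m \right)} = \left(11 + m\right) 2 m = 2 m \left(11 + m\right)$)
$w{\left(-5 \right)} \left(h{\left(I \right)} + 76\right) = \left(-5\right)^{2} \left(2 \cdot 1 \left(11 + 1\right) + 76\right) = 25 \left(2 \cdot 1 \cdot 12 + 76\right) = 25 \left(24 + 76\right) = 25 \cdot 100 = 2500$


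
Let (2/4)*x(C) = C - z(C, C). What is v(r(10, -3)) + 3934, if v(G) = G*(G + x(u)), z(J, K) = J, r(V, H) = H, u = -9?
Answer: 3943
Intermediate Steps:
x(C) = 0 (x(C) = 2*(C - C) = 2*0 = 0)
v(G) = G**2 (v(G) = G*(G + 0) = G*G = G**2)
v(r(10, -3)) + 3934 = (-3)**2 + 3934 = 9 + 3934 = 3943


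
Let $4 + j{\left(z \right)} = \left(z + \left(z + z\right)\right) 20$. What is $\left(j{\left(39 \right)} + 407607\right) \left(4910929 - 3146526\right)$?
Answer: $723304659029$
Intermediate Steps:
$j{\left(z \right)} = -4 + 60 z$ ($j{\left(z \right)} = -4 + \left(z + \left(z + z\right)\right) 20 = -4 + \left(z + 2 z\right) 20 = -4 + 3 z 20 = -4 + 60 z$)
$\left(j{\left(39 \right)} + 407607\right) \left(4910929 - 3146526\right) = \left(\left(-4 + 60 \cdot 39\right) + 407607\right) \left(4910929 - 3146526\right) = \left(\left(-4 + 2340\right) + 407607\right) 1764403 = \left(2336 + 407607\right) 1764403 = 409943 \cdot 1764403 = 723304659029$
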